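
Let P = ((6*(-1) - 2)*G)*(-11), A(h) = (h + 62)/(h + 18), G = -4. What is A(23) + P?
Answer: -14347/41 ≈ -349.93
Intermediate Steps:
A(h) = (62 + h)/(18 + h)
P = -352 (P = ((6*(-1) - 2)*(-4))*(-11) = ((-6 - 2)*(-4))*(-11) = -8*(-4)*(-11) = 32*(-11) = -352)
A(23) + P = (62 + 23)/(18 + 23) - 352 = 85/41 - 352 = -14347/41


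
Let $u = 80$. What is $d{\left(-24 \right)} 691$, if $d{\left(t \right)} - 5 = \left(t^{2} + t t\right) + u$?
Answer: $854767$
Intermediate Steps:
$d{\left(t \right)} = 85 + 2 t^{2}$ ($d{\left(t \right)} = 5 + \left(\left(t^{2} + t t\right) + 80\right) = 5 + \left(\left(t^{2} + t^{2}\right) + 80\right) = 5 + \left(2 t^{2} + 80\right) = 5 + \left(80 + 2 t^{2}\right) = 85 + 2 t^{2}$)
$d{\left(-24 \right)} 691 = \left(85 + 2 \left(-24\right)^{2}\right) 691 = \left(85 + 2 \cdot 576\right) 691 = \left(85 + 1152\right) 691 = 1237 \cdot 691 = 854767$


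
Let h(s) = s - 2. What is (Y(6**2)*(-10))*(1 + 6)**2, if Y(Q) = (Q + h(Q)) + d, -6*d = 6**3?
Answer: -16660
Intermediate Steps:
h(s) = -2 + s
d = -36 (d = -1/6*6**3 = -1/6*216 = -36)
Y(Q) = -38 + 2*Q (Y(Q) = (Q + (-2 + Q)) - 36 = (-2 + 2*Q) - 36 = -38 + 2*Q)
(Y(6**2)*(-10))*(1 + 6)**2 = ((-38 + 2*6**2)*(-10))*(1 + 6)**2 = ((-38 + 2*36)*(-10))*7**2 = ((-38 + 72)*(-10))*49 = (34*(-10))*49 = -340*49 = -16660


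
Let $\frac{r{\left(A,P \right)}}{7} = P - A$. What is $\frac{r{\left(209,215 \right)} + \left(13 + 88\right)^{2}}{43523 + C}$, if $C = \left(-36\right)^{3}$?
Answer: $- \frac{10243}{3133} \approx -3.2694$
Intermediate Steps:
$r{\left(A,P \right)} = - 7 A + 7 P$ ($r{\left(A,P \right)} = 7 \left(P - A\right) = - 7 A + 7 P$)
$C = -46656$
$\frac{r{\left(209,215 \right)} + \left(13 + 88\right)^{2}}{43523 + C} = \frac{\left(\left(-7\right) 209 + 7 \cdot 215\right) + \left(13 + 88\right)^{2}}{43523 - 46656} = \frac{\left(-1463 + 1505\right) + 101^{2}}{-3133} = \left(42 + 10201\right) \left(- \frac{1}{3133}\right) = 10243 \left(- \frac{1}{3133}\right) = - \frac{10243}{3133}$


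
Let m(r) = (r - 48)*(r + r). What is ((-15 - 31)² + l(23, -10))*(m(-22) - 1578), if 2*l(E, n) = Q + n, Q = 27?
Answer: 3190999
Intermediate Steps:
l(E, n) = 27/2 + n/2 (l(E, n) = (27 + n)/2 = 27/2 + n/2)
m(r) = 2*r*(-48 + r) (m(r) = (-48 + r)*(2*r) = 2*r*(-48 + r))
((-15 - 31)² + l(23, -10))*(m(-22) - 1578) = ((-15 - 31)² + (27/2 + (½)*(-10)))*(2*(-22)*(-48 - 22) - 1578) = ((-46)² + (27/2 - 5))*(2*(-22)*(-70) - 1578) = (2116 + 17/2)*(3080 - 1578) = (4249/2)*1502 = 3190999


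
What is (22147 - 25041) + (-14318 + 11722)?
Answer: -5490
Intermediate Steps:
(22147 - 25041) + (-14318 + 11722) = -2894 - 2596 = -5490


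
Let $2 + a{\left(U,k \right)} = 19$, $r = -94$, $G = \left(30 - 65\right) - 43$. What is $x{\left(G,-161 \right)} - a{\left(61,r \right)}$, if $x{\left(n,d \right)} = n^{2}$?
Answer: $6067$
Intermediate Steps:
$G = -78$ ($G = -35 - 43 = -78$)
$a{\left(U,k \right)} = 17$ ($a{\left(U,k \right)} = -2 + 19 = 17$)
$x{\left(G,-161 \right)} - a{\left(61,r \right)} = \left(-78\right)^{2} - 17 = 6084 - 17 = 6067$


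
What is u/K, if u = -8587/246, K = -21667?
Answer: 8587/5330082 ≈ 0.0016110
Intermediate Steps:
u = -8587/246 ≈ -34.906
u/K = -8587/246/(-21667) = -8587/246*(-1/21667) = 8587/5330082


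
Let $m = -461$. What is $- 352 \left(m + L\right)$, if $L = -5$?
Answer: $164032$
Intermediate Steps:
$- 352 \left(m + L\right) = - 352 \left(-461 - 5\right) = \left(-352\right) \left(-466\right) = 164032$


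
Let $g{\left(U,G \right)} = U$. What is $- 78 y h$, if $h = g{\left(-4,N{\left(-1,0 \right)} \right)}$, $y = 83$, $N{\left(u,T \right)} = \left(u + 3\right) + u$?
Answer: $25896$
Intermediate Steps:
$N{\left(u,T \right)} = 3 + 2 u$ ($N{\left(u,T \right)} = \left(3 + u\right) + u = 3 + 2 u$)
$h = -4$
$- 78 y h = \left(-78\right) 83 \left(-4\right) = \left(-6474\right) \left(-4\right) = 25896$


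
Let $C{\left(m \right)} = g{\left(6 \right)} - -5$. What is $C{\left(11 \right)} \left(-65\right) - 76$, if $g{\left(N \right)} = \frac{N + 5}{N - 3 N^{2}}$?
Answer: $- \frac{40187}{102} \approx -393.99$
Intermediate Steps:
$g{\left(N \right)} = \frac{5 + N}{N - 3 N^{2}}$
$C{\left(m \right)} = \frac{499}{102}$ ($C{\left(m \right)} = \frac{-5 - 6}{6 \left(-1 + 3 \cdot 6\right)} - -5 = \frac{-5 - 6}{6 \left(-1 + 18\right)} + 5 = \frac{1}{6} \cdot \frac{1}{17} \left(-11\right) + 5 = - \frac{11}{102} + 5 = \frac{499}{102}$)
$C{\left(11 \right)} \left(-65\right) - 76 = \frac{499}{102} \left(-65\right) - 76 = - \frac{32435}{102} - 76 = - \frac{40187}{102}$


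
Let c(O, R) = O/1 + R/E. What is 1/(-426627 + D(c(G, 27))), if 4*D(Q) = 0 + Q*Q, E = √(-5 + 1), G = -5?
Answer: -109226576/46603300700521 - 8640*I/46603300700521 ≈ -2.3438e-6 - 1.8539e-10*I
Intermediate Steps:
E = 2*I (E = √(-4) = 2*I ≈ 2.0*I)
c(O, R) = O - I*R/2 (c(O, R) = O/1 + R/((2*I)) = O*1 + R*(-I/2) = O - I*R/2)
D(Q) = Q²/4 (D(Q) = (0 + Q*Q)/4 = (0 + Q²)/4 = Q²/4)
1/(-426627 + D(c(G, 27))) = 1/(-426627 + (-5 - ½*I*27)²/4) = 1/(-426627 + (-5 - 27*I/2)²/4)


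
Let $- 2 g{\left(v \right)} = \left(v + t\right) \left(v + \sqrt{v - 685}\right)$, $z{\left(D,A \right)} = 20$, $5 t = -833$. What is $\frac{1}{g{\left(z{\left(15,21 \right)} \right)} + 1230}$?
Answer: $\frac{53920}{216827757} - \frac{1466 i \sqrt{665}}{216827757} \approx 0.00024868 - 0.00017435 i$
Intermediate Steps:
$t = - \frac{833}{5}$ ($t = \frac{1}{5} \left(-833\right) = - \frac{833}{5} \approx -166.6$)
$g{\left(v \right)} = - \frac{\left(- \frac{833}{5} + v\right) \left(v + \sqrt{-685 + v}\right)}{2}$ ($g{\left(v \right)} = - \frac{\left(v - \frac{833}{5}\right) \left(v + \sqrt{v - 685}\right)}{2} = - \frac{\left(- \frac{833}{5} + v\right) \left(v + \sqrt{-685 + v}\right)}{2}$)
$\frac{1}{g{\left(z{\left(15,21 \right)} \right)} + 1230} = \frac{1}{\left(- \frac{20^{2}}{2} + \frac{833}{10} \cdot 20 + \frac{833 \sqrt{-685 + 20}}{10} - 10 \sqrt{-685 + 20}\right) + 1230} = \frac{1}{\left(\left(- \frac{1}{2}\right) 400 + 1666 + \frac{833 \sqrt{-665}}{10} - 10 \sqrt{-665}\right) + 1230} = \frac{1}{\left(-200 + 1666 + \frac{833 i \sqrt{665}}{10} - 10 i \sqrt{665}\right) + 1230} = \frac{1}{\left(1466 + \frac{733 i \sqrt{665}}{10}\right) + 1230} = \frac{1}{2696 + \frac{733 i \sqrt{665}}{10}}$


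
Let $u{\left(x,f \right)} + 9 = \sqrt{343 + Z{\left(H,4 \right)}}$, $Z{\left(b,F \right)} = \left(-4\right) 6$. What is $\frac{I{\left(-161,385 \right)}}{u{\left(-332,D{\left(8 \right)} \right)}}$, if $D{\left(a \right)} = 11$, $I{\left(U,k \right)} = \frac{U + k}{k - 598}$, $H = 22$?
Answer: $- \frac{48}{1207} - \frac{16 \sqrt{319}}{3621} \approx -0.11869$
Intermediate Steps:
$I{\left(U,k \right)} = \frac{U + k}{-598 + k}$
$Z{\left(b,F \right)} = -24$
$u{\left(x,f \right)} = -9 + \sqrt{319}$ ($u{\left(x,f \right)} = -9 + \sqrt{343 - 24} = -9 + \sqrt{319}$)
$\frac{I{\left(-161,385 \right)}}{u{\left(-332,D{\left(8 \right)} \right)}} = \frac{\frac{1}{-598 + 385} \left(-161 + 385\right)}{-9 + \sqrt{319}} = \frac{\frac{1}{-213} \cdot 224}{-9 + \sqrt{319}} = \frac{\left(- \frac{1}{213}\right) 224}{-9 + \sqrt{319}} = - \frac{224}{213 \left(-9 + \sqrt{319}\right)}$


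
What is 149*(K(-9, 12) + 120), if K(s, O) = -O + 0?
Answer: 16092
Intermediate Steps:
K(s, O) = -O
149*(K(-9, 12) + 120) = 149*(-1*12 + 120) = 149*(-12 + 120) = 149*108 = 16092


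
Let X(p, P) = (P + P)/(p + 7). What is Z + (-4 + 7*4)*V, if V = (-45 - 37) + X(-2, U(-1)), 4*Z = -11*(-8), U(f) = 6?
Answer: -9442/5 ≈ -1888.4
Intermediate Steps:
Z = 22 (Z = (-11*(-8))/4 = (¼)*88 = 22)
X(p, P) = 2*P/(7 + p) (X(p, P) = (2*P)/(7 + p) = 2*P/(7 + p))
V = -398/5 (V = (-45 - 37) + 2*6/(7 - 2) = -82 + 2*6/5 = -82 + 2*6*(⅕) = -82 + 12/5 = -398/5 ≈ -79.600)
Z + (-4 + 7*4)*V = 22 + (-4 + 7*4)*(-398/5) = 22 + (-4 + 28)*(-398/5) = 22 + 24*(-398/5) = 22 - 9552/5 = -9442/5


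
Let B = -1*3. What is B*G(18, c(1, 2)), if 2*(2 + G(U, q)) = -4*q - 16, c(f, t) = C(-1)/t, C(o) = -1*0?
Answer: 30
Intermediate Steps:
C(o) = 0
c(f, t) = 0 (c(f, t) = 0/t = 0)
B = -3
G(U, q) = -10 - 2*q (G(U, q) = -2 + (-4*q - 16)/2 = -2 + (-16 - 4*q)/2 = -2 + (-8 - 2*q) = -10 - 2*q)
B*G(18, c(1, 2)) = -3*(-10 - 2*0) = -3*(-10 + 0) = -3*(-10) = 30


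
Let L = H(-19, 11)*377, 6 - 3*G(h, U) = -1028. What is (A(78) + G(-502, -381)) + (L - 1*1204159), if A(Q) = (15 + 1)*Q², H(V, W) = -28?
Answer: -3351079/3 ≈ -1.1170e+6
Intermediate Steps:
G(h, U) = 1034/3 (G(h, U) = 2 - ⅓*(-1028) = 2 + 1028/3 = 1034/3)
L = -10556 (L = -28*377 = -10556)
A(Q) = 16*Q²
(A(78) + G(-502, -381)) + (L - 1*1204159) = (16*78² + 1034/3) + (-10556 - 1*1204159) = (16*6084 + 1034/3) + (-10556 - 1204159) = (97344 + 1034/3) - 1214715 = 293066/3 - 1214715 = -3351079/3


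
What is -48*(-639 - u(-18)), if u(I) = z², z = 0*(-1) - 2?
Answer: 30864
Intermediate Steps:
z = -2 (z = 0 - 2 = -2)
u(I) = 4 (u(I) = (-2)² = 4)
-48*(-639 - u(-18)) = -48*(-639 - 1*4) = -48*(-639 - 4) = -48*(-643) = 30864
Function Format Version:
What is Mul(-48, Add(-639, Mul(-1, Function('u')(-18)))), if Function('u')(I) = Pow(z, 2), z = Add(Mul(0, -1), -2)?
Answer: 30864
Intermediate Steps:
z = -2 (z = Add(0, -2) = -2)
Function('u')(I) = 4 (Function('u')(I) = Pow(-2, 2) = 4)
Mul(-48, Add(-639, Mul(-1, Function('u')(-18)))) = Mul(-48, Add(-639, Mul(-1, 4))) = Mul(-48, Add(-639, -4)) = Mul(-48, -643) = 30864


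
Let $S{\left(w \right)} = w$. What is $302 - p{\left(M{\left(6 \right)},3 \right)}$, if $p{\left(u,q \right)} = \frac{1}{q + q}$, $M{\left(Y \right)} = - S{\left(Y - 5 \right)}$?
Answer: $\frac{1811}{6} \approx 301.83$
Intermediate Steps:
$M{\left(Y \right)} = 5 - Y$ ($M{\left(Y \right)} = - (Y - 5) = - (-5 + Y) = 5 - Y$)
$p{\left(u,q \right)} = \frac{1}{2 q}$
$302 - p{\left(M{\left(6 \right)},3 \right)} = 302 - \frac{1}{2 \cdot 3} = 302 - \frac{1}{2} \cdot \frac{1}{3} = 302 - \frac{1}{6} = \frac{1811}{6}$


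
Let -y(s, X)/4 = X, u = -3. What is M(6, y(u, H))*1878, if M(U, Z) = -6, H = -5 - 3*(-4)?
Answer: -11268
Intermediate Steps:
H = 7 (H = -5 + 12 = 7)
y(s, X) = -4*X
M(6, y(u, H))*1878 = -6*1878 = -11268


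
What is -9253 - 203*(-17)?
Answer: -5802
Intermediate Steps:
-9253 - 203*(-17) = -9253 + 3451 = -5802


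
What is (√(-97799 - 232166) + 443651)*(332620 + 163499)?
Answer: 220103690469 + 496119*I*√329965 ≈ 2.201e+11 + 2.8498e+8*I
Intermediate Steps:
(√(-97799 - 232166) + 443651)*(332620 + 163499) = (√(-329965) + 443651)*496119 = (I*√329965 + 443651)*496119 = (443651 + I*√329965)*496119 = 220103690469 + 496119*I*√329965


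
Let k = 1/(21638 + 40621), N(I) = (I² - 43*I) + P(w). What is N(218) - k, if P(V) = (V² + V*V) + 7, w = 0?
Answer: 2375616662/62259 ≈ 38157.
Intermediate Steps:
P(V) = 7 + 2*V² (P(V) = (V² + V²) + 7 = 2*V² + 7 = 7 + 2*V²)
N(I) = 7 + I² - 43*I (N(I) = (I² - 43*I) + (7 + 2*0²) = (I² - 43*I) + (7 + 2*0) = (I² - 43*I) + (7 + 0) = (I² - 43*I) + 7 = 7 + I² - 43*I)
k = 1/62259 ≈ 1.6062e-5
N(218) - k = (7 + 218² - 43*218) - 1*1/62259 = (7 + 47524 - 9374) - 1/62259 = 38157 - 1/62259 = 2375616662/62259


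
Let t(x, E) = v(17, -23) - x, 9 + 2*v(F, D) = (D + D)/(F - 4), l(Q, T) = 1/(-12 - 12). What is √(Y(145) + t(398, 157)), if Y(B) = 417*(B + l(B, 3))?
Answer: √162357234/52 ≈ 245.04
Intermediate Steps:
l(Q, T) = -1/24 (l(Q, T) = 1/(-24) = -1/24)
v(F, D) = -9/2 + D/(-4 + F) (v(F, D) = -9/2 + ((D + D)/(F - 4))/2 = -9/2 + ((2*D)/(-4 + F))/2 = -9/2 + (2*D/(-4 + F))/2 = -9/2 + D/(-4 + F))
Y(B) = -139/8 + 417*B (Y(B) = 417*(B - 1/24) = 417*(-1/24 + B) = -139/8 + 417*B)
t(x, E) = -163/26 - x (t(x, E) = (18 - 23 - 9/2*17)/(-4 + 17) - x = (18 - 23 - 153/2)/13 - x = (1/13)*(-163/2) - x = -163/26 - x)
√(Y(145) + t(398, 157)) = √((-139/8 + 417*145) + (-163/26 - 1*398)) = √((-139/8 + 60465) + (-163/26 - 398)) = √(483581/8 - 10511/26) = √(6244509/104) = √162357234/52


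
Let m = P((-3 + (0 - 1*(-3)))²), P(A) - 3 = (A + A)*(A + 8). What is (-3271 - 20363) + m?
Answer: -23631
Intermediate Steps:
P(A) = 3 + 2*A*(8 + A) (P(A) = 3 + (A + A)*(A + 8) = 3 + (2*A)*(8 + A) = 3 + 2*A*(8 + A))
m = 3 (m = 3 + 2*((-3 + (0 - 1*(-3)))²)² + 16*(-3 + (0 - 1*(-3)))² = 3 + 2*((-3 + (0 + 3))²)² + 16*(-3 + (0 + 3))² = 3 + 2*((-3 + 3)²)² + 16*(-3 + 3)² = 3 + 2*(0²)² + 16*0² = 3 + 2*0² + 16*0 = 3 + 2*0 + 0 = 3 + 0 + 0 = 3)
(-3271 - 20363) + m = (-3271 - 20363) + 3 = -23634 + 3 = -23631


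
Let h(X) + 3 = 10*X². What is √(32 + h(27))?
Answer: √7319 ≈ 85.551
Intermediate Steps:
h(X) = -3 + 10*X²
√(32 + h(27)) = √(32 + (-3 + 10*27²)) = √(32 + (-3 + 10*729)) = √(32 + (-3 + 7290)) = √(32 + 7287) = √7319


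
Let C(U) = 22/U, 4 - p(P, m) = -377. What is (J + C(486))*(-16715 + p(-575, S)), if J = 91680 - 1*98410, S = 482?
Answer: 26712280586/243 ≈ 1.0993e+8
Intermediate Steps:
p(P, m) = 381 (p(P, m) = 4 - 1*(-377) = 4 + 377 = 381)
J = -6730 (J = 91680 - 98410 = -6730)
(J + C(486))*(-16715 + p(-575, S)) = (-6730 + 22/486)*(-16715 + 381) = (-6730 + 22*(1/486))*(-16334) = (-6730 + 11/243)*(-16334) = -1635379/243*(-16334) = 26712280586/243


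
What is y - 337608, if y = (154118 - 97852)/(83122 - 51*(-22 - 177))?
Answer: -31488979502/93271 ≈ -3.3761e+5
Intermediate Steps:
y = 56266/93271 (y = 56266/(83122 - 51*(-199)) = 56266/(83122 + 10149) = 56266/93271 ≈ 0.60325)
y - 337608 = 56266/93271 - 337608 = -31488979502/93271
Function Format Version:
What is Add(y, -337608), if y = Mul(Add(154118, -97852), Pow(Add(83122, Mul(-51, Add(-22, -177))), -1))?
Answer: Rational(-31488979502, 93271) ≈ -3.3761e+5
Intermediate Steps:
y = Rational(56266, 93271) (y = Mul(56266, Pow(Add(83122, Mul(-51, -199)), -1)) = Mul(56266, Pow(Add(83122, 10149), -1)) = Mul(56266, Pow(93271, -1)) = Mul(56266, Rational(1, 93271)) = Rational(56266, 93271) ≈ 0.60325)
Add(y, -337608) = Add(Rational(56266, 93271), -337608) = Rational(-31488979502, 93271)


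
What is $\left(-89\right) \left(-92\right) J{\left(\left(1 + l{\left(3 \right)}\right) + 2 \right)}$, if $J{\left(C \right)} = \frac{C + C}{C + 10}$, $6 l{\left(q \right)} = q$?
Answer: $\frac{114632}{27} \approx 4245.6$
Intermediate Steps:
$l{\left(q \right)} = \frac{q}{6}$
$J{\left(C \right)} = \frac{2 C}{10 + C}$
$\left(-89\right) \left(-92\right) J{\left(\left(1 + l{\left(3 \right)}\right) + 2 \right)} = \left(-89\right) \left(-92\right) \frac{2 \left(\left(1 + \frac{1}{6} \cdot 3\right) + 2\right)}{10 + \left(\left(1 + \frac{1}{6} \cdot 3\right) + 2\right)} = 8188 \frac{2 \left(\left(1 + \frac{1}{2}\right) + 2\right)}{10 + \left(\left(1 + \frac{1}{2}\right) + 2\right)} = 8188 \frac{2 \left(\frac{3}{2} + 2\right)}{10 + \left(\frac{3}{2} + 2\right)} = 8188 \cdot 2 \cdot \frac{7}{2} \frac{1}{10 + \frac{7}{2}} = 8188 \cdot 2 \cdot \frac{7}{2} \frac{1}{\frac{27}{2}} = 8188 \cdot 2 \cdot \frac{7}{2} \cdot \frac{2}{27} = 8188 \cdot \frac{14}{27} = \frac{114632}{27}$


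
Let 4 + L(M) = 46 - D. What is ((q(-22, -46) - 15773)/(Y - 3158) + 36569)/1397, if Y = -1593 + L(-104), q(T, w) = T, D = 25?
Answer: 19237049/734822 ≈ 26.179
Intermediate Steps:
L(M) = 17 (L(M) = -4 + (46 - 1*25) = -4 + (46 - 25) = -4 + 21 = 17)
Y = -1576 (Y = -1593 + 17 = -1576)
((q(-22, -46) - 15773)/(Y - 3158) + 36569)/1397 = ((-22 - 15773)/(-1576 - 3158) + 36569)/1397 = (-15795/(-4734) + 36569)*(1/1397) = (-15795*(-1/4734) + 36569)*(1/1397) = (1755/526 + 36569)*(1/1397) = (19237049/526)*(1/1397) = 19237049/734822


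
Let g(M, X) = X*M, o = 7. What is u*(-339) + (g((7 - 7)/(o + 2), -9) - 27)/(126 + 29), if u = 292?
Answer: -15343167/155 ≈ -98988.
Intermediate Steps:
g(M, X) = M*X
u*(-339) + (g((7 - 7)/(o + 2), -9) - 27)/(126 + 29) = 292*(-339) + (((7 - 7)/(7 + 2))*(-9) - 27)/(126 + 29) = -98988 + ((0/9)*(-9) - 27)/155 = -98988 + ((0*(⅑))*(-9) - 27)*(1/155) = -98988 + (0*(-9) - 27)*(1/155) = -98988 + (0 - 27)*(1/155) = -98988 - 27*1/155 = -98988 - 27/155 = -15343167/155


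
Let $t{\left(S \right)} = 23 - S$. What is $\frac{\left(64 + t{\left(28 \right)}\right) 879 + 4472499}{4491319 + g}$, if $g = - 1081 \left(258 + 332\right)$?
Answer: $\frac{4524360}{3853529} \approx 1.1741$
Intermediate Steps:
$g = -637790$ ($g = \left(-1081\right) 590 = -637790$)
$\frac{\left(64 + t{\left(28 \right)}\right) 879 + 4472499}{4491319 + g} = \frac{\left(64 + \left(23 - 28\right)\right) 879 + 4472499}{4491319 - 637790} = \frac{\left(64 + \left(23 - 28\right)\right) 879 + 4472499}{3853529} = \left(\left(64 - 5\right) 879 + 4472499\right) \frac{1}{3853529} = \left(59 \cdot 879 + 4472499\right) \frac{1}{3853529} = \left(51861 + 4472499\right) \frac{1}{3853529} = 4524360 \cdot \frac{1}{3853529} = \frac{4524360}{3853529}$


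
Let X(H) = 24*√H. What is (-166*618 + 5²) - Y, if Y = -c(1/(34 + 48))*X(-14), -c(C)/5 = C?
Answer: -102563 - 60*I*√14/41 ≈ -1.0256e+5 - 5.4756*I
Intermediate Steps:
c(C) = -5*C
Y = 60*I*√14/41 (Y = -(-5/(34 + 48))*24*√(-14) = -(-5/82)*24*(I*√14) = -(-5*1/82)*24*I*√14 = -(-5)*24*I*√14/82 = -(-60)*I*√14/41 = 60*I*√14/41 ≈ 5.4756*I)
(-166*618 + 5²) - Y = (-166*618 + 5²) - 60*I*√14/41 = (-102588 + 25) - 60*I*√14/41 = -102563 - 60*I*√14/41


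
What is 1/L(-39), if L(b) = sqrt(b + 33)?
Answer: -I*sqrt(6)/6 ≈ -0.40825*I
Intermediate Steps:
L(b) = sqrt(33 + b)
1/L(-39) = 1/(sqrt(33 - 39)) = 1/(sqrt(-6)) = 1/(I*sqrt(6)) = -I*sqrt(6)/6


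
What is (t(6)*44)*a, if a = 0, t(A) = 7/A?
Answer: 0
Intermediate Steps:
(t(6)*44)*a = ((7/6)*44)*0 = (154/3)*0 = 0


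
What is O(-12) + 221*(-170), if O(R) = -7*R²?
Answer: -38578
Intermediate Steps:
O(-12) + 221*(-170) = -7*(-12)² + 221*(-170) = -7*144 - 37570 = -1008 - 37570 = -38578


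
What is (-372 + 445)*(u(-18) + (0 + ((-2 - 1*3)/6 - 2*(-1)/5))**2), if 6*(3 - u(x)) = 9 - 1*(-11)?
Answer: -9563/900 ≈ -10.626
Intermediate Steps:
u(x) = -1/3 (u(x) = 3 - (9 - 1*(-11))/6 = 3 - (9 + 11)/6 = 3 - 1/6*20 = 3 - 10/3 = -1/3)
(-372 + 445)*(u(-18) + (0 + ((-2 - 1*3)/6 - 2*(-1)/5))**2) = (-372 + 445)*(-1/3 + (0 + ((-2 - 1*3)/6 - 2*(-1)/5))**2) = 73*(-1/3 + (0 + ((-2 - 3)*(1/6) + 2*(1/5)))**2) = 73*(-1/3 + (0 + (-5*1/6 + 2/5))**2) = 73*(-1/3 + (0 + (-5/6 + 2/5))**2) = 73*(-1/3 + (0 - 13/30)**2) = 73*(-1/3 + (-13/30)**2) = 73*(-1/3 + 169/900) = 73*(-131/900) = -9563/900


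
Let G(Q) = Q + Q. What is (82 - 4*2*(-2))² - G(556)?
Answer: 8492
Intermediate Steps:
G(Q) = 2*Q
(82 - 4*2*(-2))² - G(556) = (82 - 4*2*(-2))² - 2*556 = (82 - 8*(-2))² - 1*1112 = (82 + 16)² - 1112 = 98² - 1112 = 9604 - 1112 = 8492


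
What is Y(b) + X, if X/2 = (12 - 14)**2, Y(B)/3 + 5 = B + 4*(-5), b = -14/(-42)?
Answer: -66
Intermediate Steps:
b = 1/3 (b = -14*(-1/42) = 1/3 ≈ 0.33333)
Y(B) = -75 + 3*B (Y(B) = -15 + 3*(B + 4*(-5)) = -15 + 3*(B - 20) = -15 + 3*(-20 + B) = -15 + (-60 + 3*B) = -75 + 3*B)
X = 8 (X = 2*(12 - 14)**2 = 2*(-2)**2 = 2*4 = 8)
Y(b) + X = (-75 + 3*(1/3)) + 8 = (-75 + 1) + 8 = -74 + 8 = -66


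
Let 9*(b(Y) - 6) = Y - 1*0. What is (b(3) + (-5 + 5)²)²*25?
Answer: 9025/9 ≈ 1002.8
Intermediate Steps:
b(Y) = 6 + Y/9 (b(Y) = 6 + (Y - 1*0)/9 = 6 + (Y + 0)/9 = 6 + Y/9)
(b(3) + (-5 + 5)²)²*25 = ((6 + (⅑)*3) + (-5 + 5)²)²*25 = ((6 + ⅓) + 0²)²*25 = (19/3 + 0)²*25 = (19/3)²*25 = (361/9)*25 = 9025/9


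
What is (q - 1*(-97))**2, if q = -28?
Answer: 4761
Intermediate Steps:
(q - 1*(-97))**2 = (-28 - 1*(-97))**2 = (-28 + 97)**2 = 69**2 = 4761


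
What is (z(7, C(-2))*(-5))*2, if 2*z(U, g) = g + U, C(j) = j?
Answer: -25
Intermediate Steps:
z(U, g) = U/2 + g/2 (z(U, g) = (g + U)/2 = (U + g)/2 = U/2 + g/2)
(z(7, C(-2))*(-5))*2 = (((½)*7 + (½)*(-2))*(-5))*2 = ((7/2 - 1)*(-5))*2 = ((5/2)*(-5))*2 = -25/2*2 = -25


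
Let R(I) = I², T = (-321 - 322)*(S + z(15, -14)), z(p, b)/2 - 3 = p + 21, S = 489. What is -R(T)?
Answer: -132919305561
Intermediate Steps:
z(p, b) = 48 + 2*p (z(p, b) = 6 + 2*(p + 21) = 6 + 2*(21 + p) = 6 + (42 + 2*p) = 48 + 2*p)
T = -364581 (T = (-321 - 322)*(489 + (48 + 2*15)) = -643*(489 + (48 + 30)) = -643*(489 + 78) = -643*567 = -364581)
-R(T) = -1*(-364581)² = -1*132919305561 = -132919305561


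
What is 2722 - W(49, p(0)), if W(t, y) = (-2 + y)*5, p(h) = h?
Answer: 2732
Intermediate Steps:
W(t, y) = -10 + 5*y
2722 - W(49, p(0)) = 2722 - (-10 + 5*0) = 2722 - (-10 + 0) = 2722 - 1*(-10) = 2722 + 10 = 2732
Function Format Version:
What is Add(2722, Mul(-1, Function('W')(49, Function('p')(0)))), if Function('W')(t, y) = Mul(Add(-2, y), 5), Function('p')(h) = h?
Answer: 2732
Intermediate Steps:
Function('W')(t, y) = Add(-10, Mul(5, y))
Add(2722, Mul(-1, Function('W')(49, Function('p')(0)))) = Add(2722, Mul(-1, Add(-10, Mul(5, 0)))) = Add(2722, Mul(-1, Add(-10, 0))) = Add(2722, Mul(-1, -10)) = Add(2722, 10) = 2732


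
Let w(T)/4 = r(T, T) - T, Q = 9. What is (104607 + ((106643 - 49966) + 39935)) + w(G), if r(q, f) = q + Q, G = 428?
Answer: 201255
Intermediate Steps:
r(q, f) = 9 + q (r(q, f) = q + 9 = 9 + q)
w(T) = 36 (w(T) = 4*((9 + T) - T) = 4*9 = 36)
(104607 + ((106643 - 49966) + 39935)) + w(G) = (104607 + ((106643 - 49966) + 39935)) + 36 = (104607 + (56677 + 39935)) + 36 = (104607 + 96612) + 36 = 201219 + 36 = 201255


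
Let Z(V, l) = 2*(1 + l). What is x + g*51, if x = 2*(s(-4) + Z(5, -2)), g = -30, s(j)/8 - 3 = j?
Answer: -1550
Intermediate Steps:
s(j) = 24 + 8*j
Z(V, l) = 2 + 2*l
x = -20 (x = 2*((24 + 8*(-4)) + (2 + 2*(-2))) = 2*((24 - 32) + (2 - 4)) = 2*(-8 - 2) = 2*(-10) = -20)
x + g*51 = -20 - 30*51 = -20 - 1530 = -1550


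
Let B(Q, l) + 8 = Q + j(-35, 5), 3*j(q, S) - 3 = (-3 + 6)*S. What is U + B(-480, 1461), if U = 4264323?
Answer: 4263841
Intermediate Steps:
j(q, S) = 1 + S (j(q, S) = 1 + ((-3 + 6)*S)/3 = 1 + (3*S)/3 = 1 + S)
B(Q, l) = -2 + Q (B(Q, l) = -8 + (Q + (1 + 5)) = -8 + (Q + 6) = -8 + (6 + Q) = -2 + Q)
U + B(-480, 1461) = 4264323 + (-2 - 480) = 4264323 - 482 = 4263841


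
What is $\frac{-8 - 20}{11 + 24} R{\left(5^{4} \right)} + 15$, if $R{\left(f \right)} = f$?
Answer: $-485$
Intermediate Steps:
$\frac{-8 - 20}{11 + 24} R{\left(5^{4} \right)} + 15 = \frac{-8 - 20}{11 + 24} \cdot 5^{4} + 15 = - \frac{28}{35} \cdot 625 + 15 = \left(-28\right) \frac{1}{35} \cdot 625 + 15 = \left(- \frac{4}{5}\right) 625 + 15 = -500 + 15 = -485$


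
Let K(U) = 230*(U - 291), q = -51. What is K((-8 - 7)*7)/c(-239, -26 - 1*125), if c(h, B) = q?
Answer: 30360/17 ≈ 1785.9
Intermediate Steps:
c(h, B) = -51
K(U) = -66930 + 230*U (K(U) = 230*(-291 + U) = -66930 + 230*U)
K((-8 - 7)*7)/c(-239, -26 - 1*125) = (-66930 + 230*((-8 - 7)*7))/(-51) = (-66930 + 230*(-15*7))*(-1/51) = (-66930 + 230*(-105))*(-1/51) = (-66930 - 24150)*(-1/51) = -91080*(-1/51) = 30360/17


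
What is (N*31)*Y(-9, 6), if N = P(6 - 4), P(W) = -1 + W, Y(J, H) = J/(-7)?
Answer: 279/7 ≈ 39.857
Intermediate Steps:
Y(J, H) = -J/7 (Y(J, H) = J*(-1/7) = -J/7)
N = 1 (N = -1 + (6 - 4) = -1 + 2 = 1)
(N*31)*Y(-9, 6) = (1*31)*(-1/7*(-9)) = 31*(9/7) = 279/7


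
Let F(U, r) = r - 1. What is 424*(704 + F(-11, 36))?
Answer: 313336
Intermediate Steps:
F(U, r) = -1 + r
424*(704 + F(-11, 36)) = 424*(704 + (-1 + 36)) = 424*(704 + 35) = 424*739 = 313336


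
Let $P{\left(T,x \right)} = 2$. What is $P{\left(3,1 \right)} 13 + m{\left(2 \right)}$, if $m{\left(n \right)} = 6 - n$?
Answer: $30$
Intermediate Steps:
$P{\left(3,1 \right)} 13 + m{\left(2 \right)} = 2 \cdot 13 + \left(6 - 2\right) = 26 + \left(6 - 2\right) = 26 + 4 = 30$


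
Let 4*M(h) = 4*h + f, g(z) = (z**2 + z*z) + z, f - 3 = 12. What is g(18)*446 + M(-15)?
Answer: 1188099/4 ≈ 2.9703e+5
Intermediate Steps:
f = 15 (f = 3 + 12 = 15)
g(z) = z + 2*z**2 (g(z) = (z**2 + z**2) + z = 2*z**2 + z = z + 2*z**2)
M(h) = 15/4 + h (M(h) = (4*h + 15)/4 = (15 + 4*h)/4 = 15/4 + h)
g(18)*446 + M(-15) = (18*(1 + 2*18))*446 + (15/4 - 15) = (18*(1 + 36))*446 - 45/4 = (18*37)*446 - 45/4 = 666*446 - 45/4 = 297036 - 45/4 = 1188099/4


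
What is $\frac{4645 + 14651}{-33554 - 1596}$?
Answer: $- \frac{9648}{17575} \approx -0.54896$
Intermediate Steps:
$\frac{4645 + 14651}{-33554 - 1596} = \frac{19296}{-35150} = 19296 \left(- \frac{1}{35150}\right) = - \frac{9648}{17575}$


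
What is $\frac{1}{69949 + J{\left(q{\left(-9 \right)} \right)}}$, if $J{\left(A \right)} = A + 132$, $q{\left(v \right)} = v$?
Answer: $\frac{1}{70072} \approx 1.4271 \cdot 10^{-5}$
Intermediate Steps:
$J{\left(A \right)} = 132 + A$
$\frac{1}{69949 + J{\left(q{\left(-9 \right)} \right)}} = \frac{1}{69949 + \left(132 - 9\right)} = \frac{1}{69949 + 123} = \frac{1}{70072}$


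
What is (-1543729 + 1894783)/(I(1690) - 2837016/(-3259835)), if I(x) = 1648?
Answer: 572189058045/2687522548 ≈ 212.91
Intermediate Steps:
(-1543729 + 1894783)/(I(1690) - 2837016/(-3259835)) = (-1543729 + 1894783)/(1648 - 2837016/(-3259835)) = 351054/(1648 - 2837016*(-1/3259835)) = 351054/(1648 + 2837016/3259835) = 351054/(5375045096/3259835) = 351054*(3259835/5375045096) = 572189058045/2687522548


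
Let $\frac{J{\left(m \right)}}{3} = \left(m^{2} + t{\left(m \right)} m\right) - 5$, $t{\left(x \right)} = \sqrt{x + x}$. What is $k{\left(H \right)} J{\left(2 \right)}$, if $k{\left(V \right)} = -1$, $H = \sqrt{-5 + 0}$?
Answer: $-9$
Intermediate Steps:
$t{\left(x \right)} = \sqrt{2} \sqrt{x}$ ($t{\left(x \right)} = \sqrt{2 x} = \sqrt{2} \sqrt{x}$)
$H = i \sqrt{5}$ ($H = \sqrt{-5} = i \sqrt{5} \approx 2.2361 i$)
$J{\left(m \right)} = -15 + 3 m^{2} + 3 \sqrt{2} m^{\frac{3}{2}}$ ($J{\left(m \right)} = 3 \left(\left(m^{2} + \sqrt{2} \sqrt{m} m\right) - 5\right) = 3 \left(\left(m^{2} + \sqrt{2} m^{\frac{3}{2}}\right) - 5\right) = 3 \left(-5 + m^{2} + \sqrt{2} m^{\frac{3}{2}}\right) = -15 + 3 m^{2} + 3 \sqrt{2} m^{\frac{3}{2}}$)
$k{\left(H \right)} J{\left(2 \right)} = - (-15 + 3 \cdot 2^{2} + 3 \sqrt{2} \cdot 2^{\frac{3}{2}}) = - (-15 + 3 \cdot 4 + 3 \sqrt{2} \cdot 2 \sqrt{2}) = - (-15 + 12 + 12) = \left(-1\right) 9 = -9$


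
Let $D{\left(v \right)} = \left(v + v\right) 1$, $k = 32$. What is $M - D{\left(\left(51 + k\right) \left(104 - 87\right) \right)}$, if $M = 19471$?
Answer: $16649$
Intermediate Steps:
$D{\left(v \right)} = 2 v$ ($D{\left(v \right)} = 2 v 1 = 2 v$)
$M - D{\left(\left(51 + k\right) \left(104 - 87\right) \right)} = 19471 - 2 \left(51 + 32\right) \left(104 - 87\right) = 19471 - 2 \cdot 83 \cdot 17 = 19471 - 2 \cdot 1411 = 19471 - 2822 = 16649$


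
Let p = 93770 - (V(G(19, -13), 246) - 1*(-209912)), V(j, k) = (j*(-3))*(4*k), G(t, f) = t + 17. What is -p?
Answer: 9870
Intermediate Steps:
G(t, f) = 17 + t
V(j, k) = -12*j*k (V(j, k) = (-3*j)*(4*k) = -12*j*k)
p = -9870 (p = 93770 - (-12*(17 + 19)*246 - 1*(-209912)) = 93770 - (-12*36*246 + 209912) = 93770 - (-106272 + 209912) = 93770 - 1*103640 = 93770 - 103640 = -9870)
-p = -1*(-9870) = 9870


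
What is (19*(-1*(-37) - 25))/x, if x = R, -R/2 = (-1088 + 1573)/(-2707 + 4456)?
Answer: -199386/485 ≈ -411.10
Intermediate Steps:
R = -970/1749 (R = -2*(-1088 + 1573)/(-2707 + 4456) = -970/1749 ≈ -0.55460)
x = -970/1749 ≈ -0.55460
(19*(-1*(-37) - 25))/x = (19*(-1*(-37) - 25))/(-970/1749) = (19*(37 - 25))*(-1749/970) = (19*12)*(-1749/970) = 228*(-1749/970) = -199386/485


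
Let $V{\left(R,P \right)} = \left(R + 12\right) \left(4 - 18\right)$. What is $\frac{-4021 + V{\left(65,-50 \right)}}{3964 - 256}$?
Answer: $- \frac{5099}{3708} \approx -1.3751$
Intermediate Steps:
$V{\left(R,P \right)} = -168 - 14 R$ ($V{\left(R,P \right)} = \left(12 + R\right) \left(-14\right) = -168 - 14 R$)
$\frac{-4021 + V{\left(65,-50 \right)}}{3964 - 256} = \frac{-4021 - 1078}{3964 - 256} = \frac{-4021 - 1078}{3708} = \left(-4021 - 1078\right) \frac{1}{3708} = \left(-5099\right) \frac{1}{3708} = - \frac{5099}{3708}$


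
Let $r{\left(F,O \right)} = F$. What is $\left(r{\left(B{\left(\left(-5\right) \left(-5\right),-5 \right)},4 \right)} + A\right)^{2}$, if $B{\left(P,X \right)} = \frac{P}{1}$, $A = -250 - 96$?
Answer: $103041$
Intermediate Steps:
$A = -346$
$B{\left(P,X \right)} = P$ ($B{\left(P,X \right)} = P 1 = P$)
$\left(r{\left(B{\left(\left(-5\right) \left(-5\right),-5 \right)},4 \right)} + A\right)^{2} = \left(\left(-5\right) \left(-5\right) - 346\right)^{2} = \left(25 - 346\right)^{2} = \left(-321\right)^{2} = 103041$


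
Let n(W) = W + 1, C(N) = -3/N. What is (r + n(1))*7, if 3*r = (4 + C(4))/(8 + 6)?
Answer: 349/24 ≈ 14.542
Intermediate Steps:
n(W) = 1 + W
r = 13/168 (r = ((4 - 3/4)/(8 + 6))/3 = ((4 - 3*¼)/14)/3 = ((4 - ¾)*(1/14))/3 = ((13/4)*(1/14))/3 = (⅓)*(13/56) = 13/168 ≈ 0.077381)
(r + n(1))*7 = (13/168 + (1 + 1))*7 = (13/168 + 2)*7 = (349/168)*7 = 349/24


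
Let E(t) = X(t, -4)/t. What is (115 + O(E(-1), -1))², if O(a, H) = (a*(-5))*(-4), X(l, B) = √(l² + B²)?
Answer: 20025 - 4600*√17 ≈ 1058.7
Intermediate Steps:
X(l, B) = √(B² + l²)
E(t) = √(16 + t²)/t (E(t) = √((-4)² + t²)/t = √(16 + t²)/t)
O(a, H) = 20*a (O(a, H) = -5*a*(-4) = 20*a)
(115 + O(E(-1), -1))² = (115 + 20*(√(16 + (-1)²)/(-1)))² = (115 + 20*(-√(16 + 1)))² = (115 + 20*(-√17))² = (115 - 20*√17)²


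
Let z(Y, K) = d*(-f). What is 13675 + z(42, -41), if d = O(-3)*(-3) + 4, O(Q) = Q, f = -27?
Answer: 14026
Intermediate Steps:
d = 13 (d = -3*(-3) + 4 = 9 + 4 = 13)
z(Y, K) = 351 (z(Y, K) = 13*(-1*(-27)) = 13*27 = 351)
13675 + z(42, -41) = 13675 + 351 = 14026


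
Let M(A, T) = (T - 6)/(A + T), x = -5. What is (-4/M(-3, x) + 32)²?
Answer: 102400/121 ≈ 846.28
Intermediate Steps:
M(A, T) = (-6 + T)/(A + T)
(-4/M(-3, x) + 32)² = (-4*(-3 - 5)/(-6 - 5) + 32)² = (-4/(-11/(-8)) + 32)² = (-4/((-⅛*(-11))) + 32)² = (-4/11/8 + 32)² = (-4*8/11 + 32)² = (-32/11 + 32)² = (320/11)² = 102400/121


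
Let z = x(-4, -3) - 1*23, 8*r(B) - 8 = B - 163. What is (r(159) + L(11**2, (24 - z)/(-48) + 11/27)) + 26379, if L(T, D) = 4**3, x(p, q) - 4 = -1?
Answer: 52887/2 ≈ 26444.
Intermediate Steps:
x(p, q) = 3 (x(p, q) = 4 - 1 = 3)
r(B) = -155/8 + B/8 (r(B) = 1 + (B - 163)/8 = 1 + (-163 + B)/8 = 1 + (-163/8 + B/8) = -155/8 + B/8)
z = -20 (z = 3 - 1*23 = 3 - 23 = -20)
L(T, D) = 64
(r(159) + L(11**2, (24 - z)/(-48) + 11/27)) + 26379 = ((-155/8 + (1/8)*159) + 64) + 26379 = ((-155/8 + 159/8) + 64) + 26379 = (1/2 + 64) + 26379 = 129/2 + 26379 = 52887/2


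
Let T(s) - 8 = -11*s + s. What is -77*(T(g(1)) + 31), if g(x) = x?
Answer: -2233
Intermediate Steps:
T(s) = 8 - 10*s (T(s) = 8 + (-11*s + s) = 8 - 10*s)
-77*(T(g(1)) + 31) = -77*((8 - 10*1) + 31) = -77*((8 - 10) + 31) = -77*(-2 + 31) = -77*29 = -2233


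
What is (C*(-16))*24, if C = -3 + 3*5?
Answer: -4608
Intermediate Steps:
C = 12 (C = -3 + 15 = 12)
(C*(-16))*24 = (12*(-16))*24 = -192*24 = -4608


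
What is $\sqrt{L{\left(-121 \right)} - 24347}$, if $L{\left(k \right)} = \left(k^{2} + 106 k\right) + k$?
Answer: $3 i \sqrt{2517} \approx 150.51 i$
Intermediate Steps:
$L{\left(k \right)} = k^{2} + 107 k$
$\sqrt{L{\left(-121 \right)} - 24347} = \sqrt{- 121 \left(107 - 121\right) - 24347} = \sqrt{\left(-121\right) \left(-14\right) - 24347} = \sqrt{1694 - 24347} = \sqrt{-22653} = 3 i \sqrt{2517}$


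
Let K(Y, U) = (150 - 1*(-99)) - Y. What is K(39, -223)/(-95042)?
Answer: -105/47521 ≈ -0.0022095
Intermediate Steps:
K(Y, U) = 249 - Y (K(Y, U) = (150 + 99) - Y = 249 - Y)
K(39, -223)/(-95042) = (249 - 1*39)/(-95042) = (249 - 39)*(-1/95042) = 210*(-1/95042) = -105/47521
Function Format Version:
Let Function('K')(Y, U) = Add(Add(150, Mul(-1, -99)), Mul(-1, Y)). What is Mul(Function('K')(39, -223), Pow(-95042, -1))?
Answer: Rational(-105, 47521) ≈ -0.0022095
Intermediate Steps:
Function('K')(Y, U) = Add(249, Mul(-1, Y)) (Function('K')(Y, U) = Add(Add(150, 99), Mul(-1, Y)) = Add(249, Mul(-1, Y)))
Mul(Function('K')(39, -223), Pow(-95042, -1)) = Mul(Add(249, Mul(-1, 39)), Pow(-95042, -1)) = Mul(Add(249, -39), Rational(-1, 95042)) = Mul(210, Rational(-1, 95042)) = Rational(-105, 47521)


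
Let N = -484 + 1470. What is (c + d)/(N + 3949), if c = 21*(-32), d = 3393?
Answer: 907/1645 ≈ 0.55137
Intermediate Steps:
N = 986
c = -672
(c + d)/(N + 3949) = (-672 + 3393)/(986 + 3949) = 2721/4935 = 2721*(1/4935) = 907/1645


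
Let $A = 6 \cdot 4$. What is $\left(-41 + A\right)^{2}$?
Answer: $289$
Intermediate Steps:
$A = 24$
$\left(-41 + A\right)^{2} = \left(-41 + 24\right)^{2} = \left(-17\right)^{2} = 289$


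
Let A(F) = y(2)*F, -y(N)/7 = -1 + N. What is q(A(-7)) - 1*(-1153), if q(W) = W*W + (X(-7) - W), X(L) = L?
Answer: 3498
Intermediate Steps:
y(N) = 7 - 7*N (y(N) = -7*(-1 + N) = 7 - 7*N)
A(F) = -7*F (A(F) = (7 - 7*2)*F = (7 - 14)*F = -7*F)
q(W) = -7 + W**2 - W (q(W) = W*W + (-7 - W) = W**2 + (-7 - W) = -7 + W**2 - W)
q(A(-7)) - 1*(-1153) = (-7 + (-7*(-7))**2 - (-7)*(-7)) - 1*(-1153) = (-7 + 49**2 - 1*49) + 1153 = (-7 + 2401 - 49) + 1153 = 2345 + 1153 = 3498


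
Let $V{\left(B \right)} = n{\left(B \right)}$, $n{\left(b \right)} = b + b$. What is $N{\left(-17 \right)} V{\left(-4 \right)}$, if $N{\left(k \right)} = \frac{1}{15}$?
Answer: $- \frac{8}{15} \approx -0.53333$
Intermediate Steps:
$n{\left(b \right)} = 2 b$
$V{\left(B \right)} = 2 B$
$N{\left(k \right)} = \frac{1}{15}$
$N{\left(-17 \right)} V{\left(-4 \right)} = \frac{2 \left(-4\right)}{15} = \frac{1}{15} \left(-8\right) = - \frac{8}{15}$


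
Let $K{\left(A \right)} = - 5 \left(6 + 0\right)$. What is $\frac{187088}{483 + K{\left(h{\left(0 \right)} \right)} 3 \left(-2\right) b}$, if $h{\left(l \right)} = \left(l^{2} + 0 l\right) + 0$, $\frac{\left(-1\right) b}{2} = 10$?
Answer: $- \frac{187088}{3117} \approx -60.022$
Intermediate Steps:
$b = -20$ ($b = \left(-2\right) 10 = -20$)
$h{\left(l \right)} = l^{2}$ ($h{\left(l \right)} = \left(l^{2} + 0\right) + 0 = l^{2} + 0 = l^{2}$)
$K{\left(A \right)} = -30$ ($K{\left(A \right)} = \left(-5\right) 6 = -30$)
$\frac{187088}{483 + K{\left(h{\left(0 \right)} \right)} 3 \left(-2\right) b} = \frac{187088}{483 - 30 \cdot 3 \left(-2\right) \left(-20\right)} = \frac{187088}{483 - 30 \left(\left(-6\right) \left(-20\right)\right)} = \frac{187088}{483 - 3600} = \frac{187088}{-3117} = 187088 \left(- \frac{1}{3117}\right) = - \frac{187088}{3117}$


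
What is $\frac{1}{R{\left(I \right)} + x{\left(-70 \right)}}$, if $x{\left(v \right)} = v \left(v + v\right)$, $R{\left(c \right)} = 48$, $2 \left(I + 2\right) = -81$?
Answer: $\frac{1}{9848} \approx 0.00010154$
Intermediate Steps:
$I = - \frac{85}{2}$ ($I = -2 + \frac{1}{2} \left(-81\right) = -2 - \frac{81}{2} = - \frac{85}{2} \approx -42.5$)
$x{\left(v \right)} = 2 v^{2}$ ($x{\left(v \right)} = v 2 v = 2 v^{2}$)
$\frac{1}{R{\left(I \right)} + x{\left(-70 \right)}} = \frac{1}{48 + 2 \left(-70\right)^{2}} = \frac{1}{48 + 2 \cdot 4900} = \frac{1}{48 + 9800} = \frac{1}{9848}$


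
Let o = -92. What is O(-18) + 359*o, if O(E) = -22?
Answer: -33050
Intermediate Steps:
O(-18) + 359*o = -22 + 359*(-92) = -22 - 33028 = -33050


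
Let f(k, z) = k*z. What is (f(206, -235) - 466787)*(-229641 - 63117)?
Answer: 150828043326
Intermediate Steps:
(f(206, -235) - 466787)*(-229641 - 63117) = (206*(-235) - 466787)*(-229641 - 63117) = (-48410 - 466787)*(-292758) = -515197*(-292758) = 150828043326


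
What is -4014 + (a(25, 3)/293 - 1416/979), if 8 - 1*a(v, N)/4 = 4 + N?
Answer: -1151814830/286847 ≈ -4015.4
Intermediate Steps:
a(v, N) = 16 - 4*N (a(v, N) = 32 - 4*(4 + N) = 32 + (-16 - 4*N) = 16 - 4*N)
-4014 + (a(25, 3)/293 - 1416/979) = -4014 + ((16 - 4*3)/293 - 1416/979) = -4014 + ((16 - 12)*(1/293) - 1416*1/979) = -4014 + (4*(1/293) - 1416/979) = -4014 + (4/293 - 1416/979) = -4014 - 410972/286847 = -1151814830/286847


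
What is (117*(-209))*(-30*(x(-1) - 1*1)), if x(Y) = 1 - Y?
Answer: 733590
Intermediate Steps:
(117*(-209))*(-30*(x(-1) - 1*1)) = (117*(-209))*(-30*((1 - 1*(-1)) - 1*1)) = -(-733590)*((1 + 1) - 1) = -(-733590)*(2 - 1) = -(-733590) = -24453*(-30) = 733590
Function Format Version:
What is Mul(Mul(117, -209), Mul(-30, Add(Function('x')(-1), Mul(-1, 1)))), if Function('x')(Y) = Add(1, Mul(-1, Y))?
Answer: 733590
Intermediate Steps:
Mul(Mul(117, -209), Mul(-30, Add(Function('x')(-1), Mul(-1, 1)))) = Mul(Mul(117, -209), Mul(-30, Add(Add(1, Mul(-1, -1)), Mul(-1, 1)))) = Mul(-24453, Mul(-30, Add(Add(1, 1), -1))) = Mul(-24453, Mul(-30, Add(2, -1))) = Mul(-24453, Mul(-30, 1)) = Mul(-24453, -30) = 733590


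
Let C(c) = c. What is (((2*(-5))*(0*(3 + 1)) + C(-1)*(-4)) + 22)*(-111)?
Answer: -2886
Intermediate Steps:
(((2*(-5))*(0*(3 + 1)) + C(-1)*(-4)) + 22)*(-111) = (((2*(-5))*(0*(3 + 1)) - 1*(-4)) + 22)*(-111) = ((-0*4 + 4) + 22)*(-111) = ((-10*0 + 4) + 22)*(-111) = ((0 + 4) + 22)*(-111) = (4 + 22)*(-111) = 26*(-111) = -2886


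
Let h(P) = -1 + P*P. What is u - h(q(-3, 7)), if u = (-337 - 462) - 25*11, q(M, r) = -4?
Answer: -1089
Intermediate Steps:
u = -1074 (u = -799 - 275 = -1074)
h(P) = -1 + P²
u - h(q(-3, 7)) = -1074 - (-1 + (-4)²) = -1074 - (-1 + 16) = -1074 - 1*15 = -1074 - 15 = -1089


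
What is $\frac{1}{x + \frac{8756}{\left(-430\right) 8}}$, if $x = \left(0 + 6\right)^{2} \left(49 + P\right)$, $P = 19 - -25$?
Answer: $\frac{860}{2877091} \approx 0.00029891$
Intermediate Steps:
$P = 44$ ($P = 19 + 25 = 44$)
$x = 3348$ ($x = \left(0 + 6\right)^{2} \left(49 + 44\right) = 6^{2} \cdot 93 = 36 \cdot 93 = 3348$)
$\frac{1}{x + \frac{8756}{\left(-430\right) 8}} = \frac{1}{3348 + \frac{8756}{\left(-430\right) 8}} = \frac{1}{3348 + \frac{8756}{-3440}} = \frac{1}{3348 + 8756 \left(- \frac{1}{3440}\right)} = \frac{1}{3348 - \frac{2189}{860}} = \frac{1}{\frac{2877091}{860}} = \frac{860}{2877091}$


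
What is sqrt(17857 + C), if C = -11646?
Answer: sqrt(6211) ≈ 78.810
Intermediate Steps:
sqrt(17857 + C) = sqrt(17857 - 11646) = sqrt(6211)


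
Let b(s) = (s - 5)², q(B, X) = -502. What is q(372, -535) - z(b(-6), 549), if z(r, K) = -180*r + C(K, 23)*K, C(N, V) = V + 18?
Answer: -1231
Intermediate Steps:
C(N, V) = 18 + V
b(s) = (-5 + s)²
z(r, K) = -180*r + 41*K (z(r, K) = -180*r + (18 + 23)*K = -180*r + 41*K)
q(372, -535) - z(b(-6), 549) = -502 - (-180*(-5 - 6)² + 41*549) = -502 - (-180*(-11)² + 22509) = -502 - (-180*121 + 22509) = -502 - (-21780 + 22509) = -502 - 1*729 = -502 - 729 = -1231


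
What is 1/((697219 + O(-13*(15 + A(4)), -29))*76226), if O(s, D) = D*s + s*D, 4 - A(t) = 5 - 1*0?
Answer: 1/53950857150 ≈ 1.8535e-11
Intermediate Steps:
A(t) = -1 (A(t) = 4 - (5 - 1*0) = 4 - (5 + 0) = 4 - 1*5 = 4 - 5 = -1)
O(s, D) = 2*D*s (O(s, D) = D*s + D*s = 2*D*s)
1/((697219 + O(-13*(15 + A(4)), -29))*76226) = 1/((697219 + 2*(-29)*(-13*(15 - 1)))*76226) = (1/76226)/(697219 + 2*(-29)*(-13*14)) = (1/76226)/(697219 + 2*(-29)*(-182)) = (1/76226)/(697219 + 10556) = (1/76226)/707775 = (1/707775)*(1/76226) = 1/53950857150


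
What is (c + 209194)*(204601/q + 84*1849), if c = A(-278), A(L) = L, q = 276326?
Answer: 4483134044724586/138163 ≈ 3.2448e+10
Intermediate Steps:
c = -278
(c + 209194)*(204601/q + 84*1849) = (-278 + 209194)*(204601/276326 + 84*1849) = 208916*(204601*(1/276326) + 155316) = 208916*(204601/276326 + 155316) = 208916*(42918053617/276326) = 4483134044724586/138163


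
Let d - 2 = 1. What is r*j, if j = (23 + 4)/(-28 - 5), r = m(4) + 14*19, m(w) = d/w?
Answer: -873/4 ≈ -218.25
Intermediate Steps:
d = 3 (d = 2 + 1 = 3)
m(w) = 3/w
r = 1067/4 (r = 3/4 + 14*19 = 3*(¼) + 266 = ¾ + 266 = 1067/4 ≈ 266.75)
j = -9/11 (j = 27/(-33) = 27*(-1/33) = -9/11 ≈ -0.81818)
r*j = (1067/4)*(-9/11) = -873/4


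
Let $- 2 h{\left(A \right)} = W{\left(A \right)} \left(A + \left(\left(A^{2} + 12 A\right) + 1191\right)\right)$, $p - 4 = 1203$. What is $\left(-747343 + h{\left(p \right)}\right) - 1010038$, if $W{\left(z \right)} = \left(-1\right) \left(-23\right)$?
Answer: $- \frac{37410575}{2} \approx -1.8705 \cdot 10^{7}$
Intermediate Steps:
$p = 1207$ ($p = 4 + 1203 = 1207$)
$W{\left(z \right)} = 23$
$h{\left(A \right)} = - \frac{27393}{2} - \frac{299 A}{2} - \frac{23 A^{2}}{2}$ ($h{\left(A \right)} = - \frac{23 \left(A + \left(\left(A^{2} + 12 A\right) + 1191\right)\right)}{2} = - \frac{23 \left(A + \left(1191 + A^{2} + 12 A\right)\right)}{2} = - \frac{23 \left(1191 + A^{2} + 13 A\right)}{2} = - \frac{27393 + 23 A^{2} + 299 A}{2} = - \frac{27393}{2} - \frac{299 A}{2} - \frac{23 A^{2}}{2}$)
$\left(-747343 + h{\left(p \right)}\right) - 1010038 = \left(-747343 - \left(194143 + \frac{33507527}{2}\right)\right) - 1010038 = \left(-747343 - \frac{33895813}{2}\right) - 1010038 = - \frac{35390499}{2} - 1010038 = - \frac{37410575}{2}$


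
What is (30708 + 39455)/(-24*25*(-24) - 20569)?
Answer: -70163/6169 ≈ -11.373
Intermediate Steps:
(30708 + 39455)/(-24*25*(-24) - 20569) = 70163/(-600*(-24) - 20569) = 70163/(14400 - 20569) = 70163/(-6169) = 70163*(-1/6169) = -70163/6169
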